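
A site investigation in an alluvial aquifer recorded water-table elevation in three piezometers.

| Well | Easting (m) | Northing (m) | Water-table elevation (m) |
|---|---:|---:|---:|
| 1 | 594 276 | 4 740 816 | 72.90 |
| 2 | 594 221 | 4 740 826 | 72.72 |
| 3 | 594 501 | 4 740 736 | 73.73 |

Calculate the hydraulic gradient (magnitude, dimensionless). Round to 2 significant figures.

Three-point gradient (reference 1): Δ to 2 = (-55, 10, -0.18), Δ to 3 = (225, -80, +0.83).
∂h/∂x = +0.002837, ∂h/∂y = -0.002395 (det = 2150).
|∇h| = √(0.002837² + -0.002395²) = 0.003713

0.0037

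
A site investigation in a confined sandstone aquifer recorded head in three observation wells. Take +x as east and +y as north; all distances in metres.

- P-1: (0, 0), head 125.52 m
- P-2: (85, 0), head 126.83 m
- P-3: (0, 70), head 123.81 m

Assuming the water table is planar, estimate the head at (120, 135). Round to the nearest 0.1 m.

∂h/∂x = (126.83 − 125.52) / (85 − 0) = +0.01541
∂h/∂y = (123.81 − 125.52) / (70 − 0) = -0.02443
h(120, 135) = 125.52 + (+0.01541)·(120) + (-0.02443)·(135) = 125.52 +1.849 -3.298 = 124.072 m.

124.1 m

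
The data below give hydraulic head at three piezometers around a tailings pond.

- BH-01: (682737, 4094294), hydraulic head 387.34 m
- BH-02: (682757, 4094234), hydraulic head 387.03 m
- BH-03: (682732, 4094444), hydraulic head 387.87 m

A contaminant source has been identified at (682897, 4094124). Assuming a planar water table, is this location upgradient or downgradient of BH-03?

Differences from BH-01: to BH-02 (Δx, Δy, Δh) = (20, -60, -0.31); to BH-03 = (-5, 150, +0.53).
Determinant of the coordinate differences = 20·150 − (-5)·(-60) = 2700.
∂h/∂x = [(-0.31)·150 − (+0.53)·(-60)] / 2700 = -0.005444
∂h/∂y = [20·(+0.53) − (-5)·(-0.31)] / 2700 = +0.003352
Head at (682897, 4094124) = 387.34 + (-0.005444)·(160) + (+0.003352)·(-170) = 385.90 m.
That is lower than the 387.87 m at BH-03, so the point is downgradient.

downgradient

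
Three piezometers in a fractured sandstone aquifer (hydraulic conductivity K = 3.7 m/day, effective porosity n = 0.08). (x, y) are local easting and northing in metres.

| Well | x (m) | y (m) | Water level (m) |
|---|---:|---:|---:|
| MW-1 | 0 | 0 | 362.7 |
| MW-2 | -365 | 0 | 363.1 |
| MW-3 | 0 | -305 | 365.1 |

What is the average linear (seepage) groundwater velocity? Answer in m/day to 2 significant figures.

∂h/∂x = (363.1 − 362.7) / (-365 − 0) = -0.001096
∂h/∂y = (365.1 − 362.7) / (-305 − 0) = -0.007869
|∇h| = √(-0.001096² + -0.007869²) = 0.007945
Seepage velocity v = K·i/n = 3.7 × 0.007945 / 0.08 = 0.3675 m/day.

0.37 m/day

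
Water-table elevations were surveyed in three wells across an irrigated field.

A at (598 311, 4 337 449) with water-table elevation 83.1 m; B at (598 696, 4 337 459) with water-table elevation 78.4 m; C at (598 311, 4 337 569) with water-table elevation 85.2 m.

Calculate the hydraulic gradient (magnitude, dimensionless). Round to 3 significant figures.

Three-point gradient (reference A): Δ to B = (385, 10, -4.7), Δ to C = (0, 120, +2.1).
∂h/∂x = -0.01266, ∂h/∂y = +0.01750 (det = 46200).
|∇h| = √(-0.01266² + 0.01750²) = 0.0216

0.0216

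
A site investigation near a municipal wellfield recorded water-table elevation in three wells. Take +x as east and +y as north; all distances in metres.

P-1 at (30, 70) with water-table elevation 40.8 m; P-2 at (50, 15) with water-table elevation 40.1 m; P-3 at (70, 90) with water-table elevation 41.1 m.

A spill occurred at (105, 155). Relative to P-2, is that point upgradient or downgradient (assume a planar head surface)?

upgradient

Differences from P-1: to P-2 (Δx, Δy, Δh) = (20, -55, -0.7); to P-3 = (40, 20, +0.3).
Determinant of the coordinate differences = 20·20 − 40·(-55) = 2600.
∂h/∂x = [(-0.7)·20 − (+0.3)·(-55)] / 2600 = +0.0009615
∂h/∂y = [20·(+0.3) − 40·(-0.7)] / 2600 = +0.01308
Head at (105, 155) = 40.8 + (+0.0009615)·(75) + (+0.01308)·(85) = 41.98 m.
That is higher than the 40.1 m at P-2, so the point is upgradient.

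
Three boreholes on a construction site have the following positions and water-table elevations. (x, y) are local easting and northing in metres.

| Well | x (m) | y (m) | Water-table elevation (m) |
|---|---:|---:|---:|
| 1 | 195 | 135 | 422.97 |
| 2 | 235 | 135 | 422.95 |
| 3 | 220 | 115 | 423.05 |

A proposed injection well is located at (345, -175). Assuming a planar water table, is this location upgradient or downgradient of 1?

With h = a·x + b·y + c and 1 as origin, the differences give:
  40·a + 0·b = -0.02
  25·a + (-20)·b = +0.08
Eliminate b (×(-20) and ×0, subtract): -800·a = 0.400 → a = ∂h/∂x = -0.0005000
Back-substitute: b = ∂h/∂y = -0.004625.
Head at (345, -175) = 422.97 + (-0.0005000)·(150) + (-0.004625)·(-310) = 424.33 m.
That is higher than the 422.97 m at 1, so the point is upgradient.

upgradient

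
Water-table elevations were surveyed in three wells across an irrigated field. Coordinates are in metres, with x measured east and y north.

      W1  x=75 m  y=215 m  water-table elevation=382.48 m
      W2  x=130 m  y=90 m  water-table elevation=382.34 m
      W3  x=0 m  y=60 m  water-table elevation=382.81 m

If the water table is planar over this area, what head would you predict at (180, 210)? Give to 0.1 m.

382.1 m

Three-point gradient (reference W1): Δ to W2 = (55, -125, -0.14), Δ to W3 = (-75, -155, +0.33).
∂h/∂x = -0.003517, ∂h/∂y = -0.0004274 (det = -17900).
h(180, 210) = 382.48 + (-0.003517)·(105) + (-0.0004274)·(-5) = 382.48 -0.369 +0.002 = 382.113 m.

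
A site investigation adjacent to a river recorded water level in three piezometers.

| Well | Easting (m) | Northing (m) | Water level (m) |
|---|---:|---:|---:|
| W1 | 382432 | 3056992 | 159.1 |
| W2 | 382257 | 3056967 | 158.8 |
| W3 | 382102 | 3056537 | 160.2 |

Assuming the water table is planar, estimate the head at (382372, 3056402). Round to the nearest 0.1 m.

Taking W1 as reference: W2−W1 = (-175, -25, -0.3); W3−W1 = (-330, -455, +1.1).
Solve a·Δx + b·Δy = Δh: det = (-175)·(-455) − (-330)·(-25) = 71375.
∂h/∂x = [(-0.3)·(-455) − (+1.1)·(-25)] / 71375 = +0.002298
∂h/∂y = [(-175)·(+1.1) − (-330)·(-0.3)] / 71375 = -0.004084
h(382372, 3056402) = 159.1 + (+0.002298)·(-60) + (-0.004084)·(-590) = 159.1 -0.138 +2.410 = 161.372 m.

161.4 m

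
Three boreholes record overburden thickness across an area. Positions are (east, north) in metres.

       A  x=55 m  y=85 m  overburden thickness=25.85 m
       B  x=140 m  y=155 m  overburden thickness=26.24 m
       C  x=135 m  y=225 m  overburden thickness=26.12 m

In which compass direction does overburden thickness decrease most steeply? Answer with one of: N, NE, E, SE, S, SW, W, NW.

W

Three-point gradient (reference A): Δ to B = (85, 70, +0.39), Δ to C = (80, 140, +0.27).
∂d/∂x = +0.005667, ∂d/∂y = -0.001310 (det = 6300).
Steepest decrease is along −∇f = (-0.005667 E, +0.001310 N) → west.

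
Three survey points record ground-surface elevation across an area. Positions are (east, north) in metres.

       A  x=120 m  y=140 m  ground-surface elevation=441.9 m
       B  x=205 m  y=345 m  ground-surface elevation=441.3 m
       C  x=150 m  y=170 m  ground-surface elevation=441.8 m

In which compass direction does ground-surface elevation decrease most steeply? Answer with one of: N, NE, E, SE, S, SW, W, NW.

With z = a·x + b·y + c and A as origin, the differences give:
  85·a + 205·b = -0.6
  30·a + 30·b = -0.1
Eliminate b (×30 and ×205, subtract): -3600·a = 2.50 → a = ∂z/∂x = -0.0006944
Back-substitute: b = ∂z/∂y = -0.002639.
Steepest decrease is along −∇f = (+0.0006944 E, +0.002639 N) → north.

N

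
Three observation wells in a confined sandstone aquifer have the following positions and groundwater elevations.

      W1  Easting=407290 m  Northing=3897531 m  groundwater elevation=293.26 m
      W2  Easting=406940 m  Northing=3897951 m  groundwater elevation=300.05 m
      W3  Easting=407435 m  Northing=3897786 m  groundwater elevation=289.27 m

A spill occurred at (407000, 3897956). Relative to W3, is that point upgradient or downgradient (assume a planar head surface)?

Differences from W1: to W2 (Δx, Δy, Δh) = (-350, 420, +6.79); to W3 = (145, 255, -3.99).
Solve a·Δx + b·Δy = Δh: det = (-350)·255 − 145·420 = -150150.
∂h/∂x = [(+6.79)·255 − (-3.99)·420] / -150150 = -0.02269
∂h/∂y = [(-350)·(-3.99) − 145·(+6.79)] / -150150 = -0.002744
Head at (407000, 3897956) = 293.26 + (-0.02269)·(-290) + (-0.002744)·(425) = 298.67 m.
That is higher than the 289.27 m at W3, so the point is upgradient.

upgradient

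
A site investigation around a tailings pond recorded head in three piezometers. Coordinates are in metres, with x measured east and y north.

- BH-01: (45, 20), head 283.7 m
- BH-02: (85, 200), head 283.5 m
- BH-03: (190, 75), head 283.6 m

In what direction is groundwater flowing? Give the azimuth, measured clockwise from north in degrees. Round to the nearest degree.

With h = a·x + b·y + c and BH-01 as origin, the differences give:
  40·a + 180·b = -0.2
  145·a + 55·b = -0.1
Eliminate b (×55 and ×180, subtract): -23900·a = 7.00 → a = ∂h/∂x = -0.0002929
Back-substitute: b = ∂h/∂y = -0.001046.
Flow direction (−∇h) has components (+0.0002929 E, +0.001046 N).
Azimuth = atan2(E, N) = atan2(+0.0002929, +0.001046) = 15.6° ≈ 016°.

016°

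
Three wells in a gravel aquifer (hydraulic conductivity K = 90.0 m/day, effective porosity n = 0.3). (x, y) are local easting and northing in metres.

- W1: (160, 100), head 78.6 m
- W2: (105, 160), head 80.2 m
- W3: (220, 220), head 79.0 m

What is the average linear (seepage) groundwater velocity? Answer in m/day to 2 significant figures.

6.0 m/day

Differences from W1: to W2 (Δx, Δy, Δh) = (-55, 60, +1.6); to W3 = (60, 120, +0.4).
Determinant of the coordinate differences = (-55)·120 − 60·60 = -10200.
∂h/∂x = [(+1.6)·120 − (+0.4)·60] / -10200 = -0.01647
∂h/∂y = [(-55)·(+0.4) − 60·(+1.6)] / -10200 = +0.01157
|∇h| = √(-0.01647² + 0.01157²) = 0.02013
Seepage velocity v = K·i/n = 90.0 × 0.02013 / 0.3 = 6.039 m/day.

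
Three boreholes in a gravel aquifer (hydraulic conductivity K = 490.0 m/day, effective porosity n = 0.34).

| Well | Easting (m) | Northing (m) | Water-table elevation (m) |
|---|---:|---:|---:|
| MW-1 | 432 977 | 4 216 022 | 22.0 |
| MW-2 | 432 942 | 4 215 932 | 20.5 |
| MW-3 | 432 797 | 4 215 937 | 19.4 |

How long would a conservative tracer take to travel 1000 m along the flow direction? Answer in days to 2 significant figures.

Three-point gradient (reference MW-1): Δ to MW-2 = (-35, -90, -1.5), Δ to MW-3 = (-180, -85, -2.6).
∂h/∂x = +0.008053, ∂h/∂y = +0.01353 (det = -13225).
|∇h| = √(0.008053² + 0.01353²) = 0.01575
Seepage velocity v = K·i/n = 490.0 × 0.01575 / 0.34 = 22.7 m/day.
t = 1000 / 22.7 = 44.05 days.

44 days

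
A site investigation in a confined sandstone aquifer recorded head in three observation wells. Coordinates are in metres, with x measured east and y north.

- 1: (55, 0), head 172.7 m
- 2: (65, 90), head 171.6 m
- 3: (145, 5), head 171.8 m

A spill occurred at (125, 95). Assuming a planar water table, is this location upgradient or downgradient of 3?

With h = a·x + b·y + c and 1 as origin, the differences give:
  10·a + 90·b = -1.1
  90·a + 5·b = -0.9
Eliminate b (×5 and ×90, subtract): -8050·a = 75.50 → a = ∂h/∂x = -0.009379
Back-substitute: b = ∂h/∂y = -0.01118.
Head at (125, 95) = 172.7 + (-0.009379)·(70) + (-0.01118)·(95) = 170.98 m.
That is lower than the 171.8 m at 3, so the point is downgradient.

downgradient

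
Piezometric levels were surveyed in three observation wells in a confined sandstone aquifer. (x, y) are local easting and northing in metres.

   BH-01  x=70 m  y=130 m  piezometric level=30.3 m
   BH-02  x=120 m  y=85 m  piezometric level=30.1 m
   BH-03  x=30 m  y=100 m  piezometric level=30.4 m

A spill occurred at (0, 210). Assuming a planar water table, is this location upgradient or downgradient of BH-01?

upgradient

Taking BH-01 as reference: BH-02−BH-01 = (50, -45, -0.2); BH-03−BH-01 = (-40, -30, +0.1).
Solve a·Δx + b·Δy = Δh: det = 50·(-30) − (-40)·(-45) = -3300.
∂h/∂x = [(-0.2)·(-30) − (+0.1)·(-45)] / -3300 = -0.003182
∂h/∂y = [50·(+0.1) − (-40)·(-0.2)] / -3300 = +0.0009091
Head at (0, 210) = 30.3 + (-0.003182)·(-70) + (+0.0009091)·(80) = 30.60 m.
That is higher than the 30.3 m at BH-01, so the point is upgradient.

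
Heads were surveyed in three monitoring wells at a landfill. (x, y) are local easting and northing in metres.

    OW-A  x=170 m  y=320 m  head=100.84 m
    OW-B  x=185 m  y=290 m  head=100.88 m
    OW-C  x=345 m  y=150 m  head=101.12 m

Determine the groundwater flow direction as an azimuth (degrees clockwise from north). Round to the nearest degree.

330°

Differences from OW-A: to OW-B (Δx, Δy, Δh) = (15, -30, +0.04); to OW-C = (175, -170, +0.28).
Determinant of the coordinate differences = 15·(-170) − 175·(-30) = 2700.
∂h/∂x = [(+0.04)·(-170) − (+0.28)·(-30)] / 2700 = +0.0005926
∂h/∂y = [15·(+0.28) − 175·(+0.04)] / 2700 = -0.001037
Flow direction (−∇h) has components (-0.0005926 E, +0.001037 N).
Azimuth = atan2(E, N) = atan2(-0.0005926, +0.001037) = 330.3° ≈ 330°.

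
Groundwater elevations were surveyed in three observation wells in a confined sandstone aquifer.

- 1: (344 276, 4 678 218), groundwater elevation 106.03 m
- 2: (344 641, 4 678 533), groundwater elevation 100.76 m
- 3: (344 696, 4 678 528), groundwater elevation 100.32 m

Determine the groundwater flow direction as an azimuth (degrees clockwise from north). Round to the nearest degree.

With h = a·x + b·y + c and 1 as origin, the differences give:
  365·a + 315·b = -5.27
  420·a + 310·b = -5.71
Eliminate b (×310 and ×315, subtract): -19150·a = 164.950 → a = ∂h/∂x = -0.008614
Back-substitute: b = ∂h/∂y = -0.006749.
Flow direction (−∇h) has components (+0.008614 E, +0.006749 N).
Azimuth = atan2(E, N) = atan2(+0.008614, +0.006749) = 51.9° ≈ 052°.

052°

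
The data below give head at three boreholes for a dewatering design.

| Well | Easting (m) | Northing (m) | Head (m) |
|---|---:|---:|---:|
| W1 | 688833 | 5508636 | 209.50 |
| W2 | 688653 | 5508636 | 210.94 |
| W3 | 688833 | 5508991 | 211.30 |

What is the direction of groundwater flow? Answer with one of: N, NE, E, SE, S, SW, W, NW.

∂h/∂x = (210.94 − 209.50) / (688653 − 688833) = -0.008000
∂h/∂y = (211.30 − 209.50) / (5508991 − 5508636) = +0.005070
Flow = −∇h = (+0.008000 east, -0.005070 north), which points southeast.

SE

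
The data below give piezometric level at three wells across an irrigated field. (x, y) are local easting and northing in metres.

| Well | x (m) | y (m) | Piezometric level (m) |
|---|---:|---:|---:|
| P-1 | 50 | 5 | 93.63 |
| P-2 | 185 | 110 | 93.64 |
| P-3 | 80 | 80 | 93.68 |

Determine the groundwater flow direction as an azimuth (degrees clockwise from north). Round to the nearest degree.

With h = a·x + b·y + c and P-1 as origin, the differences give:
  135·a + 105·b = +0.01
  30·a + 75·b = +0.05
Eliminate b (×75 and ×105, subtract): 6975·a = -4.500 → a = ∂h/∂x = -0.0006452
Back-substitute: b = ∂h/∂y = +0.0009247.
Flow direction (−∇h) has components (+0.0006452 E, -0.0009247 N).
Azimuth = atan2(E, N) = atan2(+0.0006452, -0.0009247) = 145.1° ≈ 145°.

145°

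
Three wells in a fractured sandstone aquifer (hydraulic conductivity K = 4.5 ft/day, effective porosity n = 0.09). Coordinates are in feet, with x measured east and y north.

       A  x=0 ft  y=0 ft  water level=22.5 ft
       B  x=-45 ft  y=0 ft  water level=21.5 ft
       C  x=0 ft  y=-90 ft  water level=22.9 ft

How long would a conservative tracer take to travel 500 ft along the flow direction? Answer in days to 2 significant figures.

440 days

∂h/∂x = (21.5 − 22.5) / (-45 − 0) = +0.02222
∂h/∂y = (22.9 − 22.5) / (-90 − 0) = -0.004444
|∇h| = √(0.02222² + -0.004444²) = 0.02266
Seepage velocity v = K·i/n = 4.5 × 0.02266 / 0.09 = 1.133 ft/day.
t = 500 / 1.133 = 441.3 days.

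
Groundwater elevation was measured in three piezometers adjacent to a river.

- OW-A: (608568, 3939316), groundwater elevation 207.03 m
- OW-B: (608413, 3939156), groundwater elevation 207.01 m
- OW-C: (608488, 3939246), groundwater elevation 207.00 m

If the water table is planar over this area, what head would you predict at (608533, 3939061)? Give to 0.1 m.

207.4 m

Three-point gradient (reference OW-A): Δ to OW-B = (-155, -160, -0.02), Δ to OW-C = (-80, -70, -0.03).
∂h/∂x = +0.001744, ∂h/∂y = -0.001564 (det = -1950).
h(608533, 3939061) = 207.03 + (+0.001744)·(-35) + (-0.001564)·(-255) = 207.03 -0.061 +0.399 = 207.368 m.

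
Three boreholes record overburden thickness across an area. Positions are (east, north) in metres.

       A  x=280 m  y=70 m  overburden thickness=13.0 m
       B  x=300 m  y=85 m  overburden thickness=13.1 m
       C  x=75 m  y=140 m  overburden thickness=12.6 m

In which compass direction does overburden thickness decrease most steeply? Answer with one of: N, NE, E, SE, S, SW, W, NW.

SW

Taking A as reference: B−A = (20, 15, +0.1); C−A = (-205, 70, -0.4).
Determinant of the coordinate differences = 20·70 − (-205)·15 = 4475.
∂d/∂x = [(+0.1)·70 − (-0.4)·15] / 4475 = +0.002905
∂d/∂y = [20·(-0.4) − (-205)·(+0.1)] / 4475 = +0.002793
Steepest decrease is along −∇f = (-0.002905 E, -0.002793 N) → southwest.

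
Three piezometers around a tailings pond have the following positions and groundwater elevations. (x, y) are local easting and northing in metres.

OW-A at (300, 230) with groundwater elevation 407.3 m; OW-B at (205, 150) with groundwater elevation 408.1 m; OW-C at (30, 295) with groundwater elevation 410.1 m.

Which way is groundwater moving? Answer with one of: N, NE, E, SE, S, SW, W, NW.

Differences from OW-A: to OW-B (Δx, Δy, Δh) = (-95, -80, +0.8); to OW-C = (-270, 65, +2.8).
Determinant of the coordinate differences = (-95)·65 − (-270)·(-80) = -27775.
∂h/∂x = [(+0.8)·65 − (+2.8)·(-80)] / -27775 = -0.009937
∂h/∂y = [(-95)·(+2.8) − (-270)·(+0.8)] / -27775 = +0.001800
Flow = −∇h = (+0.009937 east, -0.001800 north), which points east.

E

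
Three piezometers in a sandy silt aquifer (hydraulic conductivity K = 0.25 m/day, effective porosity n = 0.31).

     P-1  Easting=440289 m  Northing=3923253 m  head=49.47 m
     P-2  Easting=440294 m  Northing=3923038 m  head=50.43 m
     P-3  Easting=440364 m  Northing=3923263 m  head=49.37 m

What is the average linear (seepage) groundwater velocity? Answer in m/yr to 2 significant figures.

With h = a·x + b·y + c and P-1 as origin, the differences give:
  5·a + (-215)·b = +0.96
  75·a + 10·b = -0.10
Eliminate b (×10 and ×(-215), subtract): 16175·a = -11.900 → a = ∂h/∂x = -0.0007357
Back-substitute: b = ∂h/∂y = -0.004482.
|∇h| = √(-0.0007357² + -0.004482²) = 0.004542
Seepage velocity v = K·i/n = 0.25 × 0.004542 / 0.31 = 0.003663 m/day = 1.338 m/yr.

1.3 m/yr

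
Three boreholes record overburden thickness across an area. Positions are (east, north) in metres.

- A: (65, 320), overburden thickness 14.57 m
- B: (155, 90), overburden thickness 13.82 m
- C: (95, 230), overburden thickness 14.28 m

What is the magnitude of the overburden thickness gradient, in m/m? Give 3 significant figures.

Taking A as reference: B−A = (90, -230, -0.75); C−A = (30, -90, -0.29).
Determinant of the coordinate differences = 90·(-90) − 30·(-230) = -1200.
∂d/∂x = [(-0.75)·(-90) − (-0.29)·(-230)] / -1200 = -0.0006667
∂d/∂y = [90·(-0.29) − 30·(-0.75)] / -1200 = +0.003000
|∇f| = √(-0.0006667² + 0.003000²) = 0.003073 m/m

0.00307 m/m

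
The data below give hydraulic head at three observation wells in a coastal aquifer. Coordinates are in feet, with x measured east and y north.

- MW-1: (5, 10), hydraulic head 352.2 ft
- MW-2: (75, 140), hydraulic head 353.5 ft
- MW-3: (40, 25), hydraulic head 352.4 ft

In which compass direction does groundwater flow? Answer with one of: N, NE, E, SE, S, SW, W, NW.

S

With h = a·x + b·y + c and MW-1 as origin, the differences give:
  70·a + 130·b = +1.3
  35·a + 15·b = +0.2
Eliminate b (×15 and ×130, subtract): -3500·a = -6.50 → a = ∂h/∂x = +0.001857
Back-substitute: b = ∂h/∂y = +0.009000.
Flow = −∇h = (-0.001857 east, -0.009000 north), which points south.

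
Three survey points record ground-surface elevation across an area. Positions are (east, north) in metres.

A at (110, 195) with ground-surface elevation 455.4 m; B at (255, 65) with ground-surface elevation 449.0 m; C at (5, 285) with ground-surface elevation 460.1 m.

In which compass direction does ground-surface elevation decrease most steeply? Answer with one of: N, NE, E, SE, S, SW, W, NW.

E

Taking A as reference: B−A = (145, -130, -6.4); C−A = (-105, 90, +4.7).
Determinant of the coordinate differences = 145·90 − (-105)·(-130) = -600.
∂z/∂x = [(-6.4)·90 − (+4.7)·(-130)] / -600 = -0.05833
∂z/∂y = [145·(+4.7) − (-105)·(-6.4)] / -600 = -0.01583
Steepest decrease is along −∇f = (+0.05833 E, +0.01583 N) → east.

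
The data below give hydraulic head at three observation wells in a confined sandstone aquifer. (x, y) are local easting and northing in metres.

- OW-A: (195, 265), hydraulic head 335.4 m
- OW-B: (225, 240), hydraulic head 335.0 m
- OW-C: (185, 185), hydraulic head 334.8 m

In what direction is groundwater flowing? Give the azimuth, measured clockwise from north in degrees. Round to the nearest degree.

With h = a·x + b·y + c and OW-A as origin, the differences give:
  30·a + (-25)·b = -0.4
  (-10)·a + (-80)·b = -0.6
Eliminate b (×(-80) and ×(-25), subtract): -2650·a = 17.00 → a = ∂h/∂x = -0.006415
Back-substitute: b = ∂h/∂y = +0.008302.
Flow direction (−∇h) has components (+0.006415 E, -0.008302 N).
Azimuth = atan2(E, N) = atan2(+0.006415, -0.008302) = 142.3° ≈ 142°.

142°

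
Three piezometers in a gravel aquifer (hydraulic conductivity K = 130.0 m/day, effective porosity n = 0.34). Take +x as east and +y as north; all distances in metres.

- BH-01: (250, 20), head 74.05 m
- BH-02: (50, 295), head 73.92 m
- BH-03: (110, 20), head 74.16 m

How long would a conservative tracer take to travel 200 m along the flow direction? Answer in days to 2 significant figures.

400 days

With h = a·x + b·y + c and BH-01 as origin, the differences give:
  (-200)·a + 275·b = -0.13
  (-140)·a + 0·b = +0.11
Eliminate b (×0 and ×275, subtract): 38500·a = -30.250 → a = ∂h/∂x = -0.0007857
Back-substitute: b = ∂h/∂y = -0.001044.
|∇h| = √(-0.0007857² + -0.001044²) = 0.001307
Seepage velocity v = K·i/n = 130.0 × 0.001307 / 0.34 = 0.4997 m/day.
t = 200 / 0.4997 = 400.2 days.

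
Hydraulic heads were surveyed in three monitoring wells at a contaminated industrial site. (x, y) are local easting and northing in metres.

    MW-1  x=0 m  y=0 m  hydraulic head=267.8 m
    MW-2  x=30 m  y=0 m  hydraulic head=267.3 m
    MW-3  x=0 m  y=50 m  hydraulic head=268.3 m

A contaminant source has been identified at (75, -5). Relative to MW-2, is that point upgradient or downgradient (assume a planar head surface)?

downgradient

∂h/∂x = (267.3 − 267.8) / (30 − 0) = -0.01667
∂h/∂y = (268.3 − 267.8) / (50 − 0) = +0.01000
Head at (75, -5) = 267.8 + (-0.01667)·(75) + (+0.01000)·(-5) = 266.50 m.
That is lower than the 267.3 m at MW-2, so the point is downgradient.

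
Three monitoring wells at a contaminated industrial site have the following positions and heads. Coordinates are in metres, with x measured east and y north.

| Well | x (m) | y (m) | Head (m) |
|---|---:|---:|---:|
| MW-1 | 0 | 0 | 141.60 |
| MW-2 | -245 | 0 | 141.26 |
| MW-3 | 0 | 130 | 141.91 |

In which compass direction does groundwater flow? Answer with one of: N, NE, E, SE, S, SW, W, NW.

SW

∂h/∂x = (141.26 − 141.60) / (-245 − 0) = +0.001388
∂h/∂y = (141.91 − 141.60) / (130 − 0) = +0.002385
Flow = −∇h = (-0.001388 east, -0.002385 north), which points southwest.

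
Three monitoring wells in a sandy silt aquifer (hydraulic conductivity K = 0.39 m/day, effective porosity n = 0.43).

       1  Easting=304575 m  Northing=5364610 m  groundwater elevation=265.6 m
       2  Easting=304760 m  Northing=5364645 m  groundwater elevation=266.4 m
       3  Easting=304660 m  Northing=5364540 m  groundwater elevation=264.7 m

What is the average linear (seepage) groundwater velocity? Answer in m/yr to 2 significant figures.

4.9 m/yr

With h = a·x + b·y + c and 1 as origin, the differences give:
  185·a + 35·b = +0.8
  85·a + (-70)·b = -0.9
Eliminate b (×(-70) and ×35, subtract): -15925·a = -24.50 → a = ∂h/∂x = +0.001538
Back-substitute: b = ∂h/∂y = +0.01473.
|∇h| = √(0.001538² + 0.01473²) = 0.01481
Seepage velocity v = K·i/n = 0.39 × 0.01481 / 0.43 = 0.01343 m/day = 4.905 m/yr.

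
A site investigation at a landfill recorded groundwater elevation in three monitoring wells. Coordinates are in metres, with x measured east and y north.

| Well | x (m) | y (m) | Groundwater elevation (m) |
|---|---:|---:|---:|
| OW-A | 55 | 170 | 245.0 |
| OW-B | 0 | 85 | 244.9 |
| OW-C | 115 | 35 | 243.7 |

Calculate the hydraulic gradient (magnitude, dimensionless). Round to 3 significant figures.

0.00991

Taking OW-A as reference: OW-B−OW-A = (-55, -85, -0.1); OW-C−OW-A = (60, -135, -1.3).
Determinant of the coordinate differences = (-55)·(-135) − 60·(-85) = 12525.
∂h/∂x = [(-0.1)·(-135) − (-1.3)·(-85)] / 12525 = -0.007745
∂h/∂y = [(-55)·(-1.3) − 60·(-0.1)] / 12525 = +0.006188
|∇h| = √(-0.007745² + 0.006188²) = 0.009913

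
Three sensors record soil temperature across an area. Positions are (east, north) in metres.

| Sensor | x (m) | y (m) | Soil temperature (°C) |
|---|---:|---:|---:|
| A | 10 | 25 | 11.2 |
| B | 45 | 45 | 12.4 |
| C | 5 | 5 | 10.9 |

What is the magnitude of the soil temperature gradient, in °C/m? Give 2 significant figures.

Three-point gradient (reference A): Δ to B = (35, 20, +1.2), Δ to C = (-5, -20, -0.3).
∂T/∂x = +0.03000, ∂T/∂y = +0.007500 (det = -600).
|∇f| = √(0.03000² + 0.007500²) = 0.03092 °C/m

0.031 °C/m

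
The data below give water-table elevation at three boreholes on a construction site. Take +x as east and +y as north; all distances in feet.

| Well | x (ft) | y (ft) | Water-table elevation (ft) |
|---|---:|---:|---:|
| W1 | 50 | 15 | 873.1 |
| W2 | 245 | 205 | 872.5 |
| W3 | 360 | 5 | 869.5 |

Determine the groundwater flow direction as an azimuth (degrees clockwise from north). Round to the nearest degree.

Taking W1 as reference: W2−W1 = (195, 190, -0.6); W3−W1 = (310, -10, -3.6).
Determinant of the coordinate differences = 195·(-10) − 310·190 = -60850.
∂h/∂x = [(-0.6)·(-10) − (-3.6)·190] / -60850 = -0.01134
∂h/∂y = [195·(-3.6) − 310·(-0.6)] / -60850 = +0.008480
Flow direction (−∇h) has components (+0.01134 E, -0.008480 N).
Azimuth = atan2(E, N) = atan2(+0.01134, -0.008480) = 126.8° ≈ 127°.

127°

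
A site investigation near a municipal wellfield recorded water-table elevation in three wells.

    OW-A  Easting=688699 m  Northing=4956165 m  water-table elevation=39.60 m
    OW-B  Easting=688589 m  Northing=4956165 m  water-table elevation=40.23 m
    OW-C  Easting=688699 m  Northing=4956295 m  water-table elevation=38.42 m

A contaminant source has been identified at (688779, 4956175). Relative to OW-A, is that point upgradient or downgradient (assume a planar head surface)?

downgradient

∂h/∂x = (40.23 − 39.60) / (688589 − 688699) = -0.005727
∂h/∂y = (38.42 − 39.60) / (4956295 − 4956165) = -0.009077
Head at (688779, 4956175) = 39.60 + (-0.005727)·(80) + (-0.009077)·(10) = 39.05 m.
That is lower than the 39.60 m at OW-A, so the point is downgradient.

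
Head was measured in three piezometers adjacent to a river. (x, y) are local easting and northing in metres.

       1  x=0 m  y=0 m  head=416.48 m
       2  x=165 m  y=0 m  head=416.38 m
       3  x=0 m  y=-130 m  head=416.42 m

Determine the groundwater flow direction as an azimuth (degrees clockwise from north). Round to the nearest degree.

∂h/∂x = (416.38 − 416.48) / (165 − 0) = -0.0006061
∂h/∂y = (416.42 − 416.48) / (-130 − 0) = +0.0004615
Flow direction (−∇h) has components (+0.0006061 E, -0.0004615 N).
Azimuth = atan2(E, N) = atan2(+0.0006061, -0.0004615) = 127.3° ≈ 127°.

127°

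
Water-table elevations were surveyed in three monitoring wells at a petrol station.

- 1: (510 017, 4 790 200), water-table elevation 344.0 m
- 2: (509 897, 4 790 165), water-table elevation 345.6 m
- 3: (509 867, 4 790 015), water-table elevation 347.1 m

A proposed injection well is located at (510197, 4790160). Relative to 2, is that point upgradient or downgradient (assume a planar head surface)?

Taking 1 as reference: 2−1 = (-120, -35, +1.6); 3−1 = (-150, -185, +3.1).
Solve a·Δx + b·Δy = Δh: det = (-120)·(-185) − (-150)·(-35) = 16950.
∂h/∂x = [(+1.6)·(-185) − (+3.1)·(-35)] / 16950 = -0.01106
∂h/∂y = [(-120)·(+3.1) − (-150)·(+1.6)] / 16950 = -0.007788
Head at (510197, 4790160) = 344.0 + (-0.01106)·(180) + (-0.007788)·(-40) = 342.32 m.
That is lower than the 345.6 m at 2, so the point is downgradient.

downgradient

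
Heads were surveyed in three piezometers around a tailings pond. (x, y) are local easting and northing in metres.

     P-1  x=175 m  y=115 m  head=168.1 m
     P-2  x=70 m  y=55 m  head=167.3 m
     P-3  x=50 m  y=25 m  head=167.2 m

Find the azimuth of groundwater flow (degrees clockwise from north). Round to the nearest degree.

287°

Differences from P-1: to P-2 (Δx, Δy, Δh) = (-105, -60, -0.8); to P-3 = (-125, -90, -0.9).
Determinant of the coordinate differences = (-105)·(-90) − (-125)·(-60) = 1950.
∂h/∂x = [(-0.8)·(-90) − (-0.9)·(-60)] / 1950 = +0.009231
∂h/∂y = [(-105)·(-0.9) − (-125)·(-0.8)] / 1950 = -0.002821
Flow direction (−∇h) has components (-0.009231 E, +0.002821 N).
Azimuth = atan2(E, N) = atan2(-0.009231, +0.002821) = 287.0° ≈ 287°.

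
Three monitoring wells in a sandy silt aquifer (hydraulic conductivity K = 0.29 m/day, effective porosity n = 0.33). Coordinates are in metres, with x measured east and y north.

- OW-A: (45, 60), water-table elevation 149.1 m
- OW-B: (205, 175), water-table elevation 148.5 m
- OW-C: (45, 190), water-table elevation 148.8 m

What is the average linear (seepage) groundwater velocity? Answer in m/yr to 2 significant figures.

1.00 m/yr

Differences from OW-A: to OW-B (Δx, Δy, Δh) = (160, 115, -0.6); to OW-C = (0, 130, -0.3).
Solve a·Δx + b·Δy = Δh: det = 160·130 − 0·115 = 20800.
∂h/∂x = [(-0.6)·130 − (-0.3)·115] / 20800 = -0.002091
∂h/∂y = [160·(-0.3) − 0·(-0.6)] / 20800 = -0.002308
|∇h| = √(-0.002091² + -0.002308²) = 0.003114
Seepage velocity v = K·i/n = 0.29 × 0.003114 / 0.33 = 0.002737 m/day = 0.9997 m/yr.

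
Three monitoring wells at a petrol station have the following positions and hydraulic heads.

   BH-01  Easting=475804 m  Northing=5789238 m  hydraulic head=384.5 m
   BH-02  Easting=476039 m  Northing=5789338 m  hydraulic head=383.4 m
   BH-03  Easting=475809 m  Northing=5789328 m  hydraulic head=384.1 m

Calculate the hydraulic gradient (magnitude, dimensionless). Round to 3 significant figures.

Taking BH-01 as reference: BH-02−BH-01 = (235, 100, -1.1); BH-03−BH-01 = (5, 90, -0.4).
Determinant of the coordinate differences = 235·90 − 5·100 = 20650.
∂h/∂x = [(-1.1)·90 − (-0.4)·100] / 20650 = -0.002857
∂h/∂y = [235·(-0.4) − 5·(-1.1)] / 20650 = -0.004286
|∇h| = √(-0.002857² + -0.004286²) = 0.005151

0.00515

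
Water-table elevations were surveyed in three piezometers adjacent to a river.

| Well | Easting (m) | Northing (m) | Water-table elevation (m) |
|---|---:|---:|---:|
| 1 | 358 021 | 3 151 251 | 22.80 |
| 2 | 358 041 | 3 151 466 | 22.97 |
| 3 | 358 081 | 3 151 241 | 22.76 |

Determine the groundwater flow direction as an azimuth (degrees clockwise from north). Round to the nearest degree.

148°

Taking 1 as reference: 2−1 = (20, 215, +0.17); 3−1 = (60, -10, -0.04).
Solve a·Δx + b·Δy = Δh: det = 20·(-10) − 60·215 = -13100.
∂h/∂x = [(+0.17)·(-10) − (-0.04)·215] / -13100 = -0.0005267
∂h/∂y = [20·(-0.04) − 60·(+0.17)] / -13100 = +0.0008397
Flow direction (−∇h) has components (+0.0005267 E, -0.0008397 N).
Azimuth = atan2(E, N) = atan2(+0.0005267, -0.0008397) = 147.9° ≈ 148°.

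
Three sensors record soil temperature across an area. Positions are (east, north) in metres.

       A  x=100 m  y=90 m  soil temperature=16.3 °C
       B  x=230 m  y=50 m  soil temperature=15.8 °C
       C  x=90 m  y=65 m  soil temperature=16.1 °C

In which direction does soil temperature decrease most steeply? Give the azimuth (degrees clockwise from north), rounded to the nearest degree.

172°

Differences from A: to B (Δx, Δy, Δh) = (130, -40, -0.5); to C = (-10, -25, -0.2).
Solve a·Δx + b·Δy = ΔT: det = 130·(-25) − (-10)·(-40) = -3650.
∂T/∂x = [(-0.5)·(-25) − (-0.2)·(-40)] / -3650 = -0.001233
∂T/∂y = [130·(-0.2) − (-10)·(-0.5)] / -3650 = +0.008493
Steepest decrease is along −∇f: components (+0.001233 E, -0.008493 N).
Azimuth = atan2(+0.001233, -0.008493) = 171.7° ≈ 172°.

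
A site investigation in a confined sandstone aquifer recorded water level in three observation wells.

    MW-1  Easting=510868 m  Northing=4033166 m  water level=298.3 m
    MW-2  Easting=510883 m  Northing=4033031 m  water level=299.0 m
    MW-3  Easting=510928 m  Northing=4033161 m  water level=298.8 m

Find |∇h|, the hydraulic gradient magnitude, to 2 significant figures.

Taking MW-1 as reference: MW-2−MW-1 = (15, -135, +0.7); MW-3−MW-1 = (60, -5, +0.5).
Solve a·Δx + b·Δy = Δh: det = 15·(-5) − 60·(-135) = 8025.
∂h/∂x = [(+0.7)·(-5) − (+0.5)·(-135)] / 8025 = +0.007975
∂h/∂y = [15·(+0.5) − 60·(+0.7)] / 8025 = -0.004299
|∇h| = √(0.007975² + -0.004299²) = 0.00906

0.0091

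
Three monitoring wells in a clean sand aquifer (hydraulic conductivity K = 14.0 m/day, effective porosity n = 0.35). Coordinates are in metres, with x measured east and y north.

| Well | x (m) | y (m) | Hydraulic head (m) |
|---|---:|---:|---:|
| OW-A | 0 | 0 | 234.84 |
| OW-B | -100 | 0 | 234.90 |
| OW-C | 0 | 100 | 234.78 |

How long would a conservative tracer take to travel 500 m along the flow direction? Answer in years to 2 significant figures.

∂h/∂x = (234.90 − 234.84) / (-100 − 0) = -0.0006000
∂h/∂y = (234.78 − 234.84) / (100 − 0) = -0.0006000
|∇h| = √(-0.0006000² + -0.0006000²) = 0.0008485
Seepage velocity v = K·i/n = 14.0 × 0.0008485 / 0.35 = 0.03394 m/day.
t = 500 / 0.03394 = 1.473e+04 days = 40.3 years.

40 years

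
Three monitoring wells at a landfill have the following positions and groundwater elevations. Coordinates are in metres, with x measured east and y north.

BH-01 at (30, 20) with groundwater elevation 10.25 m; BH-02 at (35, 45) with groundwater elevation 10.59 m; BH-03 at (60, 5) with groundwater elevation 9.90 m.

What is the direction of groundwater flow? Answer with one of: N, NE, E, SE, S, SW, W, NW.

S

Taking BH-01 as reference: BH-02−BH-01 = (5, 25, +0.34); BH-03−BH-01 = (30, -15, -0.35).
Determinant of the coordinate differences = 5·(-15) − 30·25 = -825.
∂h/∂x = [(+0.34)·(-15) − (-0.35)·25] / -825 = -0.004424
∂h/∂y = [5·(-0.35) − 30·(+0.34)] / -825 = +0.01448
Flow = −∇h = (+0.004424 east, -0.01448 north), which points south.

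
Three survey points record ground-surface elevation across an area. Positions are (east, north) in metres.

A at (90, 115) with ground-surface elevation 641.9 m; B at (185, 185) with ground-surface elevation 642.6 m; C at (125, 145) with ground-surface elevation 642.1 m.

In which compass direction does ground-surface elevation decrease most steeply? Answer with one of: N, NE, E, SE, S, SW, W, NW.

NW

Differences from A: to B (Δx, Δy, Δh) = (95, 70, +0.7); to C = (35, 30, +0.2).
Solve a·Δx + b·Δy = Δz: det = 95·30 − 35·70 = 400.
∂z/∂x = [(+0.7)·30 − (+0.2)·70] / 400 = +0.01750
∂z/∂y = [95·(+0.2) − 35·(+0.7)] / 400 = -0.01375
Steepest decrease is along −∇f = (-0.01750 E, +0.01375 N) → northwest.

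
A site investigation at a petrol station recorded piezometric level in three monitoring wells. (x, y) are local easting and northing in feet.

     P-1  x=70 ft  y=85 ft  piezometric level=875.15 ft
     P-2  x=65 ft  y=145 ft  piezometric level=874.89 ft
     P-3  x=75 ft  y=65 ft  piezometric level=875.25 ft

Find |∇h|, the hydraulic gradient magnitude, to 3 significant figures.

Taking P-1 as reference: P-2−P-1 = (-5, 60, -0.26); P-3−P-1 = (5, -20, +0.10).
Solve a·Δx + b·Δy = Δh: det = (-5)·(-20) − 5·60 = -200.
∂h/∂x = [(-0.26)·(-20) − (+0.10)·60] / -200 = +0.004000
∂h/∂y = [(-5)·(+0.10) − 5·(-0.26)] / -200 = -0.004000
|∇h| = √(0.004000² + -0.004000²) = 0.005657

0.00566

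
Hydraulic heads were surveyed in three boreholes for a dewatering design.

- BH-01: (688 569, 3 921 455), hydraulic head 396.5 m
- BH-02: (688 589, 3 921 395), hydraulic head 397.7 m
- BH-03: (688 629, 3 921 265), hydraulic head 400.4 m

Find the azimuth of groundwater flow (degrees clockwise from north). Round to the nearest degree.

045°

Differences from BH-01: to BH-02 (Δx, Δy, Δh) = (20, -60, +1.2); to BH-03 = (60, -190, +3.9).
Determinant of the coordinate differences = 20·(-190) − 60·(-60) = -200.
∂h/∂x = [(+1.2)·(-190) − (+3.9)·(-60)] / -200 = -0.03000
∂h/∂y = [20·(+3.9) − 60·(+1.2)] / -200 = -0.03000
Flow direction (−∇h) has components (+0.03000 E, +0.03000 N).
Azimuth = atan2(E, N) = atan2(+0.03000, +0.03000) = 45.0° ≈ 045°.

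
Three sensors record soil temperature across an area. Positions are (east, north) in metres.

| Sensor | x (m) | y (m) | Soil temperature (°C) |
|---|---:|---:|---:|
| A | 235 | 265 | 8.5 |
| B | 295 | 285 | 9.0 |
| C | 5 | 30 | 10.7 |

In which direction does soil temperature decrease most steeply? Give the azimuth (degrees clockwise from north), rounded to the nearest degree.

With T = a·x + b·y + c and A as origin, the differences give:
  60·a + 20·b = +0.5
  (-230)·a + (-235)·b = +2.2
Eliminate b (×(-235) and ×20, subtract): -9500·a = -161.50 → a = ∂T/∂x = +0.01700
Back-substitute: b = ∂T/∂y = -0.02600.
Steepest decrease is along −∇f: components (-0.01700 E, +0.02600 N).
Azimuth = atan2(-0.01700, +0.02600) = 326.8° ≈ 327°.

327°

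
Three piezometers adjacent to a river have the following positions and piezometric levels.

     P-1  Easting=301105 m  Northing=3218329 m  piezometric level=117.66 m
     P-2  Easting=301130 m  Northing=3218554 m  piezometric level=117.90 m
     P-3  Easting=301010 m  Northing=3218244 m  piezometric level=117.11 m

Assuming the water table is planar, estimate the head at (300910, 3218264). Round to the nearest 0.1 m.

With h = a·x + b·y + c and P-1 as origin, the differences give:
  25·a + 225·b = +0.24
  (-95)·a + (-85)·b = -0.55
Eliminate b (×(-85) and ×225, subtract): 19250·a = 103.350 → a = ∂h/∂x = +0.005369
Back-substitute: b = ∂h/∂y = +0.0004701.
h(300910, 3218264) = 117.66 + (+0.005369)·(-195) + (+0.0004701)·(-65) = 117.66 -1.047 -0.031 = 116.583 m.

116.6 m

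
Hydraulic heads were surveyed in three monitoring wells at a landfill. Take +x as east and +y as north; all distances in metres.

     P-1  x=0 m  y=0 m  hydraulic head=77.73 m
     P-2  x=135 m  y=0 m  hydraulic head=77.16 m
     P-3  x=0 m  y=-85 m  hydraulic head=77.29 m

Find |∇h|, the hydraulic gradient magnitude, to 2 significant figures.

0.0067

∂h/∂x = (77.16 − 77.73) / (135 − 0) = -0.004222
∂h/∂y = (77.29 − 77.73) / (-85 − 0) = +0.005176
|∇h| = √(-0.004222² + 0.005176²) = 0.00668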